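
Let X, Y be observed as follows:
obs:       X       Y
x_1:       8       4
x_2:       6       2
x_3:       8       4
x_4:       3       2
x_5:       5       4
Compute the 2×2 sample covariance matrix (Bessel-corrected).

Step 1 — column means:
  mean(X) = (8 + 6 + 8 + 3 + 5) / 5 = 30/5 = 6
  mean(Y) = (4 + 2 + 4 + 2 + 4) / 5 = 16/5 = 3.2

Step 2 — sample covariance S[i,j] = (1/(n-1)) · Σ_k (x_{k,i} - mean_i) · (x_{k,j} - mean_j), with n-1 = 4.
  S[X,X] = ((2)·(2) + (0)·(0) + (2)·(2) + (-3)·(-3) + (-1)·(-1)) / 4 = 18/4 = 4.5
  S[X,Y] = ((2)·(0.8) + (0)·(-1.2) + (2)·(0.8) + (-3)·(-1.2) + (-1)·(0.8)) / 4 = 6/4 = 1.5
  S[Y,Y] = ((0.8)·(0.8) + (-1.2)·(-1.2) + (0.8)·(0.8) + (-1.2)·(-1.2) + (0.8)·(0.8)) / 4 = 4.8/4 = 1.2

S is symmetric (S[j,i] = S[i,j]). Assembling:

S = [[4.5, 1.5],
 [1.5, 1.2]]


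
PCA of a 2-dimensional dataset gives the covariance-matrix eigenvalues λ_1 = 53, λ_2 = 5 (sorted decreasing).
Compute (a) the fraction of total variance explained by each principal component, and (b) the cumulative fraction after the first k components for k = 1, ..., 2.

Step 1 — total variance = trace(Sigma) = Σ λ_i = 53 + 5 = 58.

Step 2 — fraction explained by component i = λ_i / Σ λ:
  PC1: 53/58 = 0.9138
  PC2: 5/58 = 0.0862

Step 3 — cumulative fraction after k components = (λ_1 + ... + λ_k) / Σ λ:
  k = 1: 53/58 = 0.9138
  k = 2: (53 + 5)/58 = 58/58 = 1

Summary (fraction, with percent):

explained: PC1 0.9138 (91.38%), PC2 0.0862 (8.62%);  cumulative: 0.9138, 1


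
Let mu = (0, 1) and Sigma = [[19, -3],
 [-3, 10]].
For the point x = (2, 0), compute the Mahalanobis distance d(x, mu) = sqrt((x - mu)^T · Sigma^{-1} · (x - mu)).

Step 1 — centre the observation: (x - mu) = (2, -1).

Step 2 — invert Sigma. det(Sigma) = 19·10 - (-3)² = 181.
  Sigma^{-1} = (1/det) · [[d, -b], [-b, a]] = [[0.0552, 0.0166],
 [0.0166, 0.105]].

Step 3 — form the quadratic (x - mu)^T · Sigma^{-1} · (x - mu):
  Sigma^{-1} · (x - mu) = (0.0939, -0.0718).
  (x - mu)^T · [Sigma^{-1} · (x - mu)] = (2)·(0.0939) + (-1)·(-0.0718) = 0.2597.

Step 4 — take square root: d = √(0.2597) ≈ 0.5096.

d(x, mu) = √(0.2597) ≈ 0.5096


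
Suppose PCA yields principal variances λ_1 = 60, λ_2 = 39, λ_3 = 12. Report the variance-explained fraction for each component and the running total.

Step 1 — total variance = trace(Sigma) = Σ λ_i = 60 + 39 + 12 = 111.

Step 2 — fraction explained by component i = λ_i / Σ λ:
  PC1: 60/111 = 0.5405
  PC2: 39/111 = 0.3514
  PC3: 12/111 = 0.1081

Step 3 — cumulative fraction after k components = (λ_1 + ... + λ_k) / Σ λ:
  k = 1: 60/111 = 0.5405
  k = 2: (60 + 39)/111 = 99/111 = 0.8919
  k = 3: (60 + 39 + 12)/111 = 111/111 = 1

Summary (fraction, with percent):

explained: PC1 0.5405 (54.05%), PC2 0.3514 (35.14%), PC3 0.1081 (10.81%);  cumulative: 0.5405, 0.8919, 1


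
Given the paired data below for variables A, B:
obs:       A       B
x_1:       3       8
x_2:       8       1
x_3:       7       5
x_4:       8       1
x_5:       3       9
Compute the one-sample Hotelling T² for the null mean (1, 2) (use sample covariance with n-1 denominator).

Step 1 — sample mean vector:
  mean(A) = (3 + 8 + 7 + 8 + 3) / 5 = 29/5 = 5.8
  mean(B) = (8 + 1 + 5 + 1 + 9) / 5 = 24/5 = 4.8
  x̄ = (5.8, 4.8),  deviation x̄ - mu_0 = (5.8, 4.8) - (1, 2) = (4.8, 2.8).

Step 2 — sample covariance matrix, S[i,j] = (1/(n-1)) · Σ_k (x_{k,i} - mean_i) · (x_{k,j} - mean_j), divisor n-1 = 4:
  S[A,A] = ((-2.8)·(-2.8) + (2.2)·(2.2) + (1.2)·(1.2) + (2.2)·(2.2) + (-2.8)·(-2.8)) / 4 = 26.8/4 = 6.7
  S[A,B] = ((-2.8)·(3.2) + (2.2)·(-3.8) + (1.2)·(0.2) + (2.2)·(-3.8) + (-2.8)·(4.2)) / 4 = -37.2/4 = -9.3
  S[B,B] = ((3.2)·(3.2) + (-3.8)·(-3.8) + (0.2)·(0.2) + (-3.8)·(-3.8) + (4.2)·(4.2)) / 4 = 56.8/4 = 14.2
  S = [[6.7, -9.3],
 [-9.3, 14.2]].

Step 3 — invert S. det(S) = 6.7·14.2 - (-9.3)² = 8.65.
  S^{-1} = (1/det) · [[d, -b], [-b, a]] = [[1.6416, 1.0751],
 [1.0751, 0.7746]].

Step 4 — quadratic form (x̄ - mu_0)^T · S^{-1} · (x̄ - mu_0):
  S^{-1} · (x̄ - mu_0) = (10.8902, 7.3295),
  (x̄ - mu_0)^T · [...] = (4.8)·(10.8902) + (2.8)·(7.3295) = 72.7954.

Step 5 — scale by n: T² = 5 · 72.7954 = 363.9769.

T² ≈ 363.9769


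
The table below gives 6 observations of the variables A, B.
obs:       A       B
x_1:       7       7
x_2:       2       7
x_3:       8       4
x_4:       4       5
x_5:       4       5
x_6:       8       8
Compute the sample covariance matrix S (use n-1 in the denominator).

Step 1 — column means:
  mean(A) = (7 + 2 + 8 + 4 + 4 + 8) / 6 = 33/6 = 5.5
  mean(B) = (7 + 7 + 4 + 5 + 5 + 8) / 6 = 36/6 = 6

Step 2 — sample covariance S[i,j] = (1/(n-1)) · Σ_k (x_{k,i} - mean_i) · (x_{k,j} - mean_j), with n-1 = 5.
  S[A,A] = ((1.5)·(1.5) + (-3.5)·(-3.5) + (2.5)·(2.5) + (-1.5)·(-1.5) + (-1.5)·(-1.5) + (2.5)·(2.5)) / 5 = 31.5/5 = 6.3
  S[A,B] = ((1.5)·(1) + (-3.5)·(1) + (2.5)·(-2) + (-1.5)·(-1) + (-1.5)·(-1) + (2.5)·(2)) / 5 = 1/5 = 0.2
  S[B,B] = ((1)·(1) + (1)·(1) + (-2)·(-2) + (-1)·(-1) + (-1)·(-1) + (2)·(2)) / 5 = 12/5 = 2.4

S is symmetric (S[j,i] = S[i,j]). Assembling:

S = [[6.3, 0.2],
 [0.2, 2.4]]


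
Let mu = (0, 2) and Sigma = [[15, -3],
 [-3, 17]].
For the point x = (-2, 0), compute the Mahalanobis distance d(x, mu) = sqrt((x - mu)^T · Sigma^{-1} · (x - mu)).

Step 1 — centre the observation: (x - mu) = (-2, -2).

Step 2 — invert Sigma. det(Sigma) = 15·17 - (-3)² = 246.
  Sigma^{-1} = (1/det) · [[d, -b], [-b, a]] = [[0.0691, 0.0122],
 [0.0122, 0.061]].

Step 3 — form the quadratic (x - mu)^T · Sigma^{-1} · (x - mu):
  Sigma^{-1} · (x - mu) = (-0.1626, -0.1463).
  (x - mu)^T · [Sigma^{-1} · (x - mu)] = (-2)·(-0.1626) + (-2)·(-0.1463) = 0.6179.

Step 4 — take square root: d = √(0.6179) ≈ 0.7861.

d(x, mu) = √(0.6179) ≈ 0.7861


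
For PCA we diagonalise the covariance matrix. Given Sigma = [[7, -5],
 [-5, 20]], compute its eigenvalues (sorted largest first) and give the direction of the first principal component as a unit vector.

Step 1 — characteristic polynomial of 2×2 Sigma:
  det(Sigma - λI) = λ² - trace · λ + det = 0.
  trace = 7 + 20 = 27, det = 7·20 - (-5)² = 115.
Step 2 — discriminant:
  Δ = trace² - 4·det = 729 - 460 = 269.
Step 3 — eigenvalues:
  λ = (trace ± √Δ)/2 = (27 ± 16.4012)/2,
  λ_1 = 21.7006,  λ_2 = 5.2994.

Step 4 — unit eigenvector for λ_1: solve (Sigma - λ_1 I)v = 0. First row:
  (7 - 21.7006)·v_x + (-5)·v_y = 0, i.e. (-14.7006)·v_x + (-5)·v_y = 0,
  so v ∝ (b, λ_1 - a) = (-5, 14.7006); multiply by -1 so the first entry is positive: u = (5, -14.7006).
  ||u|| = √((5)² + (-14.7006)²) = √(241.1079) ≈ 15.5277,
  v_1 = u/||u|| ≈ (0.322, -0.9467) (||v_1|| = 1).

λ_1 = 21.7006,  λ_2 = 5.2994;  v_1 ≈ (0.322, -0.9467)


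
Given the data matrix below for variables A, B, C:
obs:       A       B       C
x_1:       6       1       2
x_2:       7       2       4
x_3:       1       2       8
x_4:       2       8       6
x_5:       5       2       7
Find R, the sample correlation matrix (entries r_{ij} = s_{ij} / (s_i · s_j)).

Step 1 — column means:
  mean(A) = (6 + 7 + 1 + 2 + 5) / 5 = 21/5 = 4.2
  mean(B) = (1 + 2 + 2 + 8 + 2) / 5 = 15/5 = 3
  mean(C) = (2 + 4 + 8 + 6 + 7) / 5 = 27/5 = 5.4

Step 2 — sample variances and covariances s[i,j] = (1/(n-1)) · Σ_k (x_{k,i} - mean_i) · (x_{k,j} - mean_j), with n-1 = 4:
  s[A,A] = ((1.8)·(1.8) + (2.8)·(2.8) + (-3.2)·(-3.2) + (-2.2)·(-2.2) + (0.8)·(0.8)) / 4 = 26.8/4 = 6.7
  s[A,B] = ((1.8)·(-2) + (2.8)·(-1) + (-3.2)·(-1) + (-2.2)·(5) + (0.8)·(-1)) / 4 = -15/4 = -3.75
  s[A,C] = ((1.8)·(-3.4) + (2.8)·(-1.4) + (-3.2)·(2.6) + (-2.2)·(0.6) + (0.8)·(1.6)) / 4 = -18.4/4 = -4.6
  s[B,B] = ((-2)·(-2) + (-1)·(-1) + (-1)·(-1) + (5)·(5) + (-1)·(-1)) / 4 = 32/4 = 8
  s[B,C] = ((-2)·(-3.4) + (-1)·(-1.4) + (-1)·(2.6) + (5)·(0.6) + (-1)·(1.6)) / 4 = 7/4 = 1.75
  s[C,C] = ((-3.4)·(-3.4) + (-1.4)·(-1.4) + (2.6)·(2.6) + (0.6)·(0.6) + (1.6)·(1.6)) / 4 = 23.2/4 = 5.8
  Sample standard deviations s_i = √(s[i,i]):
  s(A) = √(6.7) = 2.5884
  s(B) = √(8) = 2.8284
  s(C) = √(5.8) = 2.4083

Step 3 — r_{ij} = s_{ij} / (s_i · s_j):
  r[A,A] = 1 (diagonal).
  r[A,B] = -3.75 / (2.5884 · 2.8284) = -3.75 / 7.3212 = -0.5122
  r[A,C] = -4.6 / (2.5884 · 2.4083) = -4.6 / 6.2338 = -0.7379
  r[B,B] = 1 (diagonal).
  r[B,C] = 1.75 / (2.8284 · 2.4083) = 1.75 / 6.8118 = 0.2569
  r[C,C] = 1 (diagonal).

R is symmetric with unit diagonal. Assembling:

R = [[1, -0.5122, -0.7379],
 [-0.5122, 1, 0.2569],
 [-0.7379, 0.2569, 1]]


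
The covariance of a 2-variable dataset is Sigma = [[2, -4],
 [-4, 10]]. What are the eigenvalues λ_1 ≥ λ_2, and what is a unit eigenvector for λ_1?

Step 1 — characteristic polynomial of 2×2 Sigma:
  det(Sigma - λI) = λ² - trace · λ + det = 0.
  trace = 2 + 10 = 12, det = 2·10 - (-4)² = 4.
Step 2 — discriminant:
  Δ = trace² - 4·det = 144 - 16 = 128.
Step 3 — eigenvalues:
  λ = (trace ± √Δ)/2 = (12 ± 11.3137)/2,
  λ_1 = 11.6569,  λ_2 = 0.3431.

Step 4 — unit eigenvector for λ_1: solve (Sigma - λ_1 I)v = 0. First row:
  (2 - 11.6569)·v_x + (-4)·v_y = 0, i.e. (-9.6569)·v_x + (-4)·v_y = 0,
  so v ∝ (b, λ_1 - a) = (-4, 9.6569); multiply by -1 so the first entry is positive: u = (4, -9.6569).
  ||u|| = √((4)² + (-9.6569)²) = √(109.2548) ≈ 10.4525,
  v_1 = u/||u|| ≈ (0.3827, -0.9239) (||v_1|| = 1).

λ_1 = 11.6569,  λ_2 = 0.3431;  v_1 ≈ (0.3827, -0.9239)


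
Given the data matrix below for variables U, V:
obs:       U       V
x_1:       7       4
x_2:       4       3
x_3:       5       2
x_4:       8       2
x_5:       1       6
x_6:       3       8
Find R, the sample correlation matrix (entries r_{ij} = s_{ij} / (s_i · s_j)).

Step 1 — column means:
  mean(U) = (7 + 4 + 5 + 8 + 1 + 3) / 6 = 28/6 = 4.6667
  mean(V) = (4 + 3 + 2 + 2 + 6 + 8) / 6 = 25/6 = 4.1667

Step 2 — sample variances and covariances s[i,j] = (1/(n-1)) · Σ_k (x_{k,i} - mean_i) · (x_{k,j} - mean_j), with n-1 = 5:
  s[U,U] = ((2.3333)·(2.3333) + (-0.6667)·(-0.6667) + (0.3333)·(0.3333) + (3.3333)·(3.3333) + (-3.6667)·(-3.6667) + (-1.6667)·(-1.6667)) / 5 = 33.3333/5 = 6.6667
  s[U,V] = ((2.3333)·(-0.1667) + (-0.6667)·(-1.1667) + (0.3333)·(-2.1667) + (3.3333)·(-2.1667) + (-3.6667)·(1.8333) + (-1.6667)·(3.8333)) / 5 = -20.6667/5 = -4.1333
  s[V,V] = ((-0.1667)·(-0.1667) + (-1.1667)·(-1.1667) + (-2.1667)·(-2.1667) + (-2.1667)·(-2.1667) + (1.8333)·(1.8333) + (3.8333)·(3.8333)) / 5 = 28.8333/5 = 5.7667
  Sample standard deviations s_i = √(s[i,i]):
  s(U) = √(6.6667) = 2.582
  s(V) = √(5.7667) = 2.4014

Step 3 — r_{ij} = s_{ij} / (s_i · s_j):
  r[U,U] = 1 (diagonal).
  r[U,V] = -4.1333 / (2.582 · 2.4014) = -4.1333 / 6.2004 = -0.6666
  r[V,V] = 1 (diagonal).

R is symmetric with unit diagonal. Assembling:

R = [[1, -0.6666],
 [-0.6666, 1]]


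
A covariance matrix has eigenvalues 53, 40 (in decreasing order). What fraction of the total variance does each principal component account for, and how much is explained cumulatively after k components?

Step 1 — total variance = trace(Sigma) = Σ λ_i = 53 + 40 = 93.

Step 2 — fraction explained by component i = λ_i / Σ λ:
  PC1: 53/93 = 0.5699
  PC2: 40/93 = 0.4301

Step 3 — cumulative fraction after k components = (λ_1 + ... + λ_k) / Σ λ:
  k = 1: 53/93 = 0.5699
  k = 2: (53 + 40)/93 = 93/93 = 1

Summary (fraction, with percent):

explained: PC1 0.5699 (56.99%), PC2 0.4301 (43.01%);  cumulative: 0.5699, 1


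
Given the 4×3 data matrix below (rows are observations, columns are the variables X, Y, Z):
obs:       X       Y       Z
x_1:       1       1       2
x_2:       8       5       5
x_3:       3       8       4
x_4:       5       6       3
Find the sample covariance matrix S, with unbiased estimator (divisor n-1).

Step 1 — column means:
  mean(X) = (1 + 8 + 3 + 5) / 4 = 17/4 = 4.25
  mean(Y) = (1 + 5 + 8 + 6) / 4 = 20/4 = 5
  mean(Z) = (2 + 5 + 4 + 3) / 4 = 14/4 = 3.5

Step 2 — sample covariance S[i,j] = (1/(n-1)) · Σ_k (x_{k,i} - mean_i) · (x_{k,j} - mean_j), with n-1 = 3.
  S[X,X] = ((-3.25)·(-3.25) + (3.75)·(3.75) + (-1.25)·(-1.25) + (0.75)·(0.75)) / 3 = 26.75/3 = 8.9167
  S[X,Y] = ((-3.25)·(-4) + (3.75)·(0) + (-1.25)·(3) + (0.75)·(1)) / 3 = 10/3 = 3.3333
  S[X,Z] = ((-3.25)·(-1.5) + (3.75)·(1.5) + (-1.25)·(0.5) + (0.75)·(-0.5)) / 3 = 9.5/3 = 3.1667
  S[Y,Y] = ((-4)·(-4) + (0)·(0) + (3)·(3) + (1)·(1)) / 3 = 26/3 = 8.6667
  S[Y,Z] = ((-4)·(-1.5) + (0)·(1.5) + (3)·(0.5) + (1)·(-0.5)) / 3 = 7/3 = 2.3333
  S[Z,Z] = ((-1.5)·(-1.5) + (1.5)·(1.5) + (0.5)·(0.5) + (-0.5)·(-0.5)) / 3 = 5/3 = 1.6667

S is symmetric (S[j,i] = S[i,j]). Assembling:

S = [[8.9167, 3.3333, 3.1667],
 [3.3333, 8.6667, 2.3333],
 [3.1667, 2.3333, 1.6667]]


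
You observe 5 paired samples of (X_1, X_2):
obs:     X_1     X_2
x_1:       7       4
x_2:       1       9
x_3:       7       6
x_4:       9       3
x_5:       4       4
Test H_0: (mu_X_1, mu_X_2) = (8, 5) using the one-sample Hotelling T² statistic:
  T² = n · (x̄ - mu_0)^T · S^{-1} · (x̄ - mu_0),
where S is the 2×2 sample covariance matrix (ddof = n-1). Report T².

Step 1 — sample mean vector:
  mean(X_1) = (7 + 1 + 7 + 9 + 4) / 5 = 28/5 = 5.6
  mean(X_2) = (4 + 9 + 6 + 3 + 4) / 5 = 26/5 = 5.2
  x̄ = (5.6, 5.2),  deviation x̄ - mu_0 = (5.6, 5.2) - (8, 5) = (-2.4, 0.2).

Step 2 — sample covariance matrix, S[i,j] = (1/(n-1)) · Σ_k (x_{k,i} - mean_i) · (x_{k,j} - mean_j), divisor n-1 = 4:
  S[X_1,X_1] = ((1.4)·(1.4) + (-4.6)·(-4.6) + (1.4)·(1.4) + (3.4)·(3.4) + (-1.6)·(-1.6)) / 4 = 39.2/4 = 9.8
  S[X_1,X_2] = ((1.4)·(-1.2) + (-4.6)·(3.8) + (1.4)·(0.8) + (3.4)·(-2.2) + (-1.6)·(-1.2)) / 4 = -23.6/4 = -5.9
  S[X_2,X_2] = ((-1.2)·(-1.2) + (3.8)·(3.8) + (0.8)·(0.8) + (-2.2)·(-2.2) + (-1.2)·(-1.2)) / 4 = 22.8/4 = 5.7
  S = [[9.8, -5.9],
 [-5.9, 5.7]].

Step 3 — invert S. det(S) = 9.8·5.7 - (-5.9)² = 21.05.
  S^{-1} = (1/det) · [[d, -b], [-b, a]] = [[0.2708, 0.2803],
 [0.2803, 0.4656]].

Step 4 — quadratic form (x̄ - mu_0)^T · S^{-1} · (x̄ - mu_0):
  S^{-1} · (x̄ - mu_0) = (-0.5938, -0.5796),
  (x̄ - mu_0)^T · [...] = (-2.4)·(-0.5938) + (0.2)·(-0.5796) = 1.3093.

Step 5 — scale by n: T² = 5 · 1.3093 = 6.5463.

T² ≈ 6.5463


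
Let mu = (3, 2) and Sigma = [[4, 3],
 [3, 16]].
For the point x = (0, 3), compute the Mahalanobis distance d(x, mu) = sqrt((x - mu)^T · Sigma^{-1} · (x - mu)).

Step 1 — centre the observation: (x - mu) = (-3, 1).

Step 2 — invert Sigma. det(Sigma) = 4·16 - (3)² = 55.
  Sigma^{-1} = (1/det) · [[d, -b], [-b, a]] = [[0.2909, -0.0545],
 [-0.0545, 0.0727]].

Step 3 — form the quadratic (x - mu)^T · Sigma^{-1} · (x - mu):
  Sigma^{-1} · (x - mu) = (-0.9273, 0.2364).
  (x - mu)^T · [Sigma^{-1} · (x - mu)] = (-3)·(-0.9273) + (1)·(0.2364) = 3.0182.

Step 4 — take square root: d = √(3.0182) ≈ 1.7373.

d(x, mu) = √(3.0182) ≈ 1.7373


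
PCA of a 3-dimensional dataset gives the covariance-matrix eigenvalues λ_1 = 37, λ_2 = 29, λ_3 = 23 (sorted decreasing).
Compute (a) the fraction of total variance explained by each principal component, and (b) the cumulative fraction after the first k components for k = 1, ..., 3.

Step 1 — total variance = trace(Sigma) = Σ λ_i = 37 + 29 + 23 = 89.

Step 2 — fraction explained by component i = λ_i / Σ λ:
  PC1: 37/89 = 0.4157
  PC2: 29/89 = 0.3258
  PC3: 23/89 = 0.2584

Step 3 — cumulative fraction after k components = (λ_1 + ... + λ_k) / Σ λ:
  k = 1: 37/89 = 0.4157
  k = 2: (37 + 29)/89 = 66/89 = 0.7416
  k = 3: (37 + 29 + 23)/89 = 89/89 = 1

Summary (fraction, with percent):

explained: PC1 0.4157 (41.57%), PC2 0.3258 (32.58%), PC3 0.2584 (25.84%);  cumulative: 0.4157, 0.7416, 1


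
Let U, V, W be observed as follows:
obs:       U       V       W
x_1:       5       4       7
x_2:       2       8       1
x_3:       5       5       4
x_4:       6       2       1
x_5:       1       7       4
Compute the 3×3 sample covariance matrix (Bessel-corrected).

Step 1 — column means:
  mean(U) = (5 + 2 + 5 + 6 + 1) / 5 = 19/5 = 3.8
  mean(V) = (4 + 8 + 5 + 2 + 7) / 5 = 26/5 = 5.2
  mean(W) = (7 + 1 + 4 + 1 + 4) / 5 = 17/5 = 3.4

Step 2 — sample covariance S[i,j] = (1/(n-1)) · Σ_k (x_{k,i} - mean_i) · (x_{k,j} - mean_j), with n-1 = 4.
  S[U,U] = ((1.2)·(1.2) + (-1.8)·(-1.8) + (1.2)·(1.2) + (2.2)·(2.2) + (-2.8)·(-2.8)) / 4 = 18.8/4 = 4.7
  S[U,V] = ((1.2)·(-1.2) + (-1.8)·(2.8) + (1.2)·(-0.2) + (2.2)·(-3.2) + (-2.8)·(1.8)) / 4 = -18.8/4 = -4.7
  S[U,W] = ((1.2)·(3.6) + (-1.8)·(-2.4) + (1.2)·(0.6) + (2.2)·(-2.4) + (-2.8)·(0.6)) / 4 = 2.4/4 = 0.6
  S[V,V] = ((-1.2)·(-1.2) + (2.8)·(2.8) + (-0.2)·(-0.2) + (-3.2)·(-3.2) + (1.8)·(1.8)) / 4 = 22.8/4 = 5.7
  S[V,W] = ((-1.2)·(3.6) + (2.8)·(-2.4) + (-0.2)·(0.6) + (-3.2)·(-2.4) + (1.8)·(0.6)) / 4 = -2.4/4 = -0.6
  S[W,W] = ((3.6)·(3.6) + (-2.4)·(-2.4) + (0.6)·(0.6) + (-2.4)·(-2.4) + (0.6)·(0.6)) / 4 = 25.2/4 = 6.3

S is symmetric (S[j,i] = S[i,j]). Assembling:

S = [[4.7, -4.7, 0.6],
 [-4.7, 5.7, -0.6],
 [0.6, -0.6, 6.3]]


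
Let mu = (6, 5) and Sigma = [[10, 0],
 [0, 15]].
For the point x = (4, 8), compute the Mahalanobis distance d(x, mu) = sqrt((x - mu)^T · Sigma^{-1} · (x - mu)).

Step 1 — centre the observation: (x - mu) = (-2, 3).

Step 2 — invert Sigma. det(Sigma) = 10·15 - (0)² = 150.
  Sigma^{-1} = (1/det) · [[d, -b], [-b, a]] = [[0.1, 0],
 [0, 0.0667]].

Step 3 — form the quadratic (x - mu)^T · Sigma^{-1} · (x - mu):
  Sigma^{-1} · (x - mu) = (-0.2, 0.2).
  (x - mu)^T · [Sigma^{-1} · (x - mu)] = (-2)·(-0.2) + (3)·(0.2) = 1.

Step 4 — take square root: d = √(1) ≈ 1.

d(x, mu) = √(1) ≈ 1


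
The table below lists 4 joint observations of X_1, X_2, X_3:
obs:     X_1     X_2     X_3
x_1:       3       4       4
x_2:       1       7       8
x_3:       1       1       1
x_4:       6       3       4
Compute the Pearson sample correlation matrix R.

Step 1 — column means:
  mean(X_1) = (3 + 1 + 1 + 6) / 4 = 11/4 = 2.75
  mean(X_2) = (4 + 7 + 1 + 3) / 4 = 15/4 = 3.75
  mean(X_3) = (4 + 8 + 1 + 4) / 4 = 17/4 = 4.25

Step 2 — sample variances and covariances s[i,j] = (1/(n-1)) · Σ_k (x_{k,i} - mean_i) · (x_{k,j} - mean_j), with n-1 = 3:
  s[X_1,X_1] = ((0.25)·(0.25) + (-1.75)·(-1.75) + (-1.75)·(-1.75) + (3.25)·(3.25)) / 3 = 16.75/3 = 5.5833
  s[X_1,X_2] = ((0.25)·(0.25) + (-1.75)·(3.25) + (-1.75)·(-2.75) + (3.25)·(-0.75)) / 3 = -3.25/3 = -1.0833
  s[X_1,X_3] = ((0.25)·(-0.25) + (-1.75)·(3.75) + (-1.75)·(-3.25) + (3.25)·(-0.25)) / 3 = -1.75/3 = -0.5833
  s[X_2,X_2] = ((0.25)·(0.25) + (3.25)·(3.25) + (-2.75)·(-2.75) + (-0.75)·(-0.75)) / 3 = 18.75/3 = 6.25
  s[X_2,X_3] = ((0.25)·(-0.25) + (3.25)·(3.75) + (-2.75)·(-3.25) + (-0.75)·(-0.25)) / 3 = 21.25/3 = 7.0833
  s[X_3,X_3] = ((-0.25)·(-0.25) + (3.75)·(3.75) + (-3.25)·(-3.25) + (-0.25)·(-0.25)) / 3 = 24.75/3 = 8.25
  Sample standard deviations s_i = √(s[i,i]):
  s(X_1) = √(5.5833) = 2.3629
  s(X_2) = √(6.25) = 2.5
  s(X_3) = √(8.25) = 2.8723

Step 3 — r_{ij} = s_{ij} / (s_i · s_j):
  r[X_1,X_1] = 1 (diagonal).
  r[X_1,X_2] = -1.0833 / (2.3629 · 2.5) = -1.0833 / 5.9073 = -0.1834
  r[X_1,X_3] = -0.5833 / (2.3629 · 2.8723) = -0.5833 / 6.7869 = -0.0859
  r[X_2,X_2] = 1 (diagonal).
  r[X_2,X_3] = 7.0833 / (2.5 · 2.8723) = 7.0833 / 7.1807 = 0.9864
  r[X_3,X_3] = 1 (diagonal).

R is symmetric with unit diagonal. Assembling:

R = [[1, -0.1834, -0.0859],
 [-0.1834, 1, 0.9864],
 [-0.0859, 0.9864, 1]]


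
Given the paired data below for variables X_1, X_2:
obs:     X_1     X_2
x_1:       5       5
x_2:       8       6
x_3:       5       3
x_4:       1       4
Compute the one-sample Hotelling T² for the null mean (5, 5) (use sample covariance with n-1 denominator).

Step 1 — sample mean vector:
  mean(X_1) = (5 + 8 + 5 + 1) / 4 = 19/4 = 4.75
  mean(X_2) = (5 + 6 + 3 + 4) / 4 = 18/4 = 4.5
  x̄ = (4.75, 4.5),  deviation x̄ - mu_0 = (4.75, 4.5) - (5, 5) = (-0.25, -0.5).

Step 2 — sample covariance matrix, S[i,j] = (1/(n-1)) · Σ_k (x_{k,i} - mean_i) · (x_{k,j} - mean_j), divisor n-1 = 3:
  S[X_1,X_1] = ((0.25)·(0.25) + (3.25)·(3.25) + (0.25)·(0.25) + (-3.75)·(-3.75)) / 3 = 24.75/3 = 8.25
  S[X_1,X_2] = ((0.25)·(0.5) + (3.25)·(1.5) + (0.25)·(-1.5) + (-3.75)·(-0.5)) / 3 = 6.5/3 = 2.1667
  S[X_2,X_2] = ((0.5)·(0.5) + (1.5)·(1.5) + (-1.5)·(-1.5) + (-0.5)·(-0.5)) / 3 = 5/3 = 1.6667
  S = [[8.25, 2.1667],
 [2.1667, 1.6667]].

Step 3 — invert S. det(S) = 8.25·1.6667 - (2.1667)² = 9.0556.
  S^{-1} = (1/det) · [[d, -b], [-b, a]] = [[0.184, -0.2393],
 [-0.2393, 0.911]].

Step 4 — quadratic form (x̄ - mu_0)^T · S^{-1} · (x̄ - mu_0):
  S^{-1} · (x̄ - mu_0) = (0.0736, -0.3957),
  (x̄ - mu_0)^T · [...] = (-0.25)·(0.0736) + (-0.5)·(-0.3957) = 0.1794.

Step 5 — scale by n: T² = 4 · 0.1794 = 0.7178.

T² ≈ 0.7178


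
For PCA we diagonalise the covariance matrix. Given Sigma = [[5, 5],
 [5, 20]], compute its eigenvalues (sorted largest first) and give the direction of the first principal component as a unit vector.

Step 1 — characteristic polynomial of 2×2 Sigma:
  det(Sigma - λI) = λ² - trace · λ + det = 0.
  trace = 5 + 20 = 25, det = 5·20 - (5)² = 75.
Step 2 — discriminant:
  Δ = trace² - 4·det = 625 - 300 = 325.
Step 3 — eigenvalues:
  λ = (trace ± √Δ)/2 = (25 ± 18.0278)/2,
  λ_1 = 21.5139,  λ_2 = 3.4861.

Step 4 — unit eigenvector for λ_1: solve (Sigma - λ_1 I)v = 0. First row:
  (5 - 21.5139)·v_x + (5)·v_y = 0, i.e. (-16.5139)·v_x + (5)·v_y = 0,
  so v ∝ (b, λ_1 - a) = (5, 16.5139) = u.
  ||u|| = √((5)² + (16.5139)²) = √(297.7082) ≈ 17.2542,
  v_1 = u/||u|| ≈ (0.2898, 0.9571) (||v_1|| = 1).

λ_1 = 21.5139,  λ_2 = 3.4861;  v_1 ≈ (0.2898, 0.9571)


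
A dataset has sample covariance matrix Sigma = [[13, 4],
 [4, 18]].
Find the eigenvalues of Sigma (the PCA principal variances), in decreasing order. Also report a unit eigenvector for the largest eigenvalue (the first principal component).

Step 1 — characteristic polynomial of 2×2 Sigma:
  det(Sigma - λI) = λ² - trace · λ + det = 0.
  trace = 13 + 18 = 31, det = 13·18 - (4)² = 218.
Step 2 — discriminant:
  Δ = trace² - 4·det = 961 - 872 = 89.
Step 3 — eigenvalues:
  λ = (trace ± √Δ)/2 = (31 ± 9.434)/2,
  λ_1 = 20.217,  λ_2 = 10.783.

Step 4 — unit eigenvector for λ_1: solve (Sigma - λ_1 I)v = 0. First row:
  (13 - 20.217)·v_x + (4)·v_y = 0, i.e. (-7.217)·v_x + (4)·v_y = 0,
  so v ∝ (b, λ_1 - a) = (4, 7.217) = u.
  ||u|| = √((4)² + (7.217)²) = √(68.085) ≈ 8.2514,
  v_1 = u/||u|| ≈ (0.4848, 0.8746) (||v_1|| = 1).

λ_1 = 20.217,  λ_2 = 10.783;  v_1 ≈ (0.4848, 0.8746)


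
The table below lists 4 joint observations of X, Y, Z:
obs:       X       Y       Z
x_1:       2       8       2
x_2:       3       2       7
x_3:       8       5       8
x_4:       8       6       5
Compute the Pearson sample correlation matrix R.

Step 1 — column means:
  mean(X) = (2 + 3 + 8 + 8) / 4 = 21/4 = 5.25
  mean(Y) = (8 + 2 + 5 + 6) / 4 = 21/4 = 5.25
  mean(Z) = (2 + 7 + 8 + 5) / 4 = 22/4 = 5.5

Step 2 — sample variances and covariances s[i,j] = (1/(n-1)) · Σ_k (x_{k,i} - mean_i) · (x_{k,j} - mean_j), with n-1 = 3:
  s[X,X] = ((-3.25)·(-3.25) + (-2.25)·(-2.25) + (2.75)·(2.75) + (2.75)·(2.75)) / 3 = 30.75/3 = 10.25
  s[X,Y] = ((-3.25)·(2.75) + (-2.25)·(-3.25) + (2.75)·(-0.25) + (2.75)·(0.75)) / 3 = -0.25/3 = -0.0833
  s[X,Z] = ((-3.25)·(-3.5) + (-2.25)·(1.5) + (2.75)·(2.5) + (2.75)·(-0.5)) / 3 = 13.5/3 = 4.5
  s[Y,Y] = ((2.75)·(2.75) + (-3.25)·(-3.25) + (-0.25)·(-0.25) + (0.75)·(0.75)) / 3 = 18.75/3 = 6.25
  s[Y,Z] = ((2.75)·(-3.5) + (-3.25)·(1.5) + (-0.25)·(2.5) + (0.75)·(-0.5)) / 3 = -15.5/3 = -5.1667
  s[Z,Z] = ((-3.5)·(-3.5) + (1.5)·(1.5) + (2.5)·(2.5) + (-0.5)·(-0.5)) / 3 = 21/3 = 7
  Sample standard deviations s_i = √(s[i,i]):
  s(X) = √(10.25) = 3.2016
  s(Y) = √(6.25) = 2.5
  s(Z) = √(7) = 2.6458

Step 3 — r_{ij} = s_{ij} / (s_i · s_j):
  r[X,X] = 1 (diagonal).
  r[X,Y] = -0.0833 / (3.2016 · 2.5) = -0.0833 / 8.0039 = -0.0104
  r[X,Z] = 4.5 / (3.2016 · 2.6458) = 4.5 / 8.4705 = 0.5313
  r[Y,Y] = 1 (diagonal).
  r[Y,Z] = -5.1667 / (2.5 · 2.6458) = -5.1667 / 6.6144 = -0.7811
  r[Z,Z] = 1 (diagonal).

R is symmetric with unit diagonal. Assembling:

R = [[1, -0.0104, 0.5313],
 [-0.0104, 1, -0.7811],
 [0.5313, -0.7811, 1]]


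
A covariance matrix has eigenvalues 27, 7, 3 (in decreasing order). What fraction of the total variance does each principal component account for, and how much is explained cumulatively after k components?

Step 1 — total variance = trace(Sigma) = Σ λ_i = 27 + 7 + 3 = 37.

Step 2 — fraction explained by component i = λ_i / Σ λ:
  PC1: 27/37 = 0.7297
  PC2: 7/37 = 0.1892
  PC3: 3/37 = 0.0811

Step 3 — cumulative fraction after k components = (λ_1 + ... + λ_k) / Σ λ:
  k = 1: 27/37 = 0.7297
  k = 2: (27 + 7)/37 = 34/37 = 0.9189
  k = 3: (27 + 7 + 3)/37 = 37/37 = 1

Summary (fraction, with percent):

explained: PC1 0.7297 (72.97%), PC2 0.1892 (18.92%), PC3 0.0811 (8.11%);  cumulative: 0.7297, 0.9189, 1


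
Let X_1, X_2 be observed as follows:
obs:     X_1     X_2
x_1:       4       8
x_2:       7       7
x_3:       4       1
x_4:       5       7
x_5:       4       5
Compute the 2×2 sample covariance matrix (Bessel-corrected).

Step 1 — column means:
  mean(X_1) = (4 + 7 + 4 + 5 + 4) / 5 = 24/5 = 4.8
  mean(X_2) = (8 + 7 + 1 + 7 + 5) / 5 = 28/5 = 5.6

Step 2 — sample covariance S[i,j] = (1/(n-1)) · Σ_k (x_{k,i} - mean_i) · (x_{k,j} - mean_j), with n-1 = 4.
  S[X_1,X_1] = ((-0.8)·(-0.8) + (2.2)·(2.2) + (-0.8)·(-0.8) + (0.2)·(0.2) + (-0.8)·(-0.8)) / 4 = 6.8/4 = 1.7
  S[X_1,X_2] = ((-0.8)·(2.4) + (2.2)·(1.4) + (-0.8)·(-4.6) + (0.2)·(1.4) + (-0.8)·(-0.6)) / 4 = 5.6/4 = 1.4
  S[X_2,X_2] = ((2.4)·(2.4) + (1.4)·(1.4) + (-4.6)·(-4.6) + (1.4)·(1.4) + (-0.6)·(-0.6)) / 4 = 31.2/4 = 7.8

S is symmetric (S[j,i] = S[i,j]). Assembling:

S = [[1.7, 1.4],
 [1.4, 7.8]]


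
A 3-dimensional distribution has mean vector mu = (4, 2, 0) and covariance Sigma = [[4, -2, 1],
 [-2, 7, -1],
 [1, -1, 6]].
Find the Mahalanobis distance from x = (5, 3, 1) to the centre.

Step 1 — centre the observation: (x - mu) = (1, 1, 1).

Step 2 — invert Sigma (cofactor / det for 3×3, or solve directly):
  Sigma^{-1} = [[0.2993, 0.0803, -0.0365],
 [0.0803, 0.1679, 0.0146],
 [-0.0365, 0.0146, 0.1752]].

Step 3 — form the quadratic (x - mu)^T · Sigma^{-1} · (x - mu):
  Sigma^{-1} · (x - mu) = (0.3431, 0.2628, 0.1533).
  (x - mu)^T · [Sigma^{-1} · (x - mu)] = (1)·(0.3431) + (1)·(0.2628) + (1)·(0.1533) = 0.7591.

Step 4 — take square root: d = √(0.7591) ≈ 0.8713.

d(x, mu) = √(0.7591) ≈ 0.8713


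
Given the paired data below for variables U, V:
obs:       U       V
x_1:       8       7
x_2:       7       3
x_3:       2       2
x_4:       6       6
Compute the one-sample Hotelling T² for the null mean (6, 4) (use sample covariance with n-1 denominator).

Step 1 — sample mean vector:
  mean(U) = (8 + 7 + 2 + 6) / 4 = 23/4 = 5.75
  mean(V) = (7 + 3 + 2 + 6) / 4 = 18/4 = 4.5
  x̄ = (5.75, 4.5),  deviation x̄ - mu_0 = (5.75, 4.5) - (6, 4) = (-0.25, 0.5).

Step 2 — sample covariance matrix, S[i,j] = (1/(n-1)) · Σ_k (x_{k,i} - mean_i) · (x_{k,j} - mean_j), divisor n-1 = 3:
  S[U,U] = ((2.25)·(2.25) + (1.25)·(1.25) + (-3.75)·(-3.75) + (0.25)·(0.25)) / 3 = 20.75/3 = 6.9167
  S[U,V] = ((2.25)·(2.5) + (1.25)·(-1.5) + (-3.75)·(-2.5) + (0.25)·(1.5)) / 3 = 13.5/3 = 4.5
  S[V,V] = ((2.5)·(2.5) + (-1.5)·(-1.5) + (-2.5)·(-2.5) + (1.5)·(1.5)) / 3 = 17/3 = 5.6667
  S = [[6.9167, 4.5],
 [4.5, 5.6667]].

Step 3 — invert S. det(S) = 6.9167·5.6667 - (4.5)² = 18.9444.
  S^{-1} = (1/det) · [[d, -b], [-b, a]] = [[0.2991, -0.2375],
 [-0.2375, 0.3651]].

Step 4 — quadratic form (x̄ - mu_0)^T · S^{-1} · (x̄ - mu_0):
  S^{-1} · (x̄ - mu_0) = (-0.1935, 0.2419),
  (x̄ - mu_0)^T · [...] = (-0.25)·(-0.1935) + (0.5)·(0.2419) = 0.1694.

Step 5 — scale by n: T² = 4 · 0.1694 = 0.6774.

T² ≈ 0.6774


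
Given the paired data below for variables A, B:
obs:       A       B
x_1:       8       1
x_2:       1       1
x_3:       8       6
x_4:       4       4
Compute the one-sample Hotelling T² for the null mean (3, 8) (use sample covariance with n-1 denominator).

Step 1 — sample mean vector:
  mean(A) = (8 + 1 + 8 + 4) / 4 = 21/4 = 5.25
  mean(B) = (1 + 1 + 6 + 4) / 4 = 12/4 = 3
  x̄ = (5.25, 3),  deviation x̄ - mu_0 = (5.25, 3) - (3, 8) = (2.25, -5).

Step 2 — sample covariance matrix, S[i,j] = (1/(n-1)) · Σ_k (x_{k,i} - mean_i) · (x_{k,j} - mean_j), divisor n-1 = 3:
  S[A,A] = ((2.75)·(2.75) + (-4.25)·(-4.25) + (2.75)·(2.75) + (-1.25)·(-1.25)) / 3 = 34.75/3 = 11.5833
  S[A,B] = ((2.75)·(-2) + (-4.25)·(-2) + (2.75)·(3) + (-1.25)·(1)) / 3 = 10/3 = 3.3333
  S[B,B] = ((-2)·(-2) + (-2)·(-2) + (3)·(3) + (1)·(1)) / 3 = 18/3 = 6
  S = [[11.5833, 3.3333],
 [3.3333, 6]].

Step 3 — invert S. det(S) = 11.5833·6 - (3.3333)² = 58.3889.
  S^{-1} = (1/det) · [[d, -b], [-b, a]] = [[0.1028, -0.0571],
 [-0.0571, 0.1984]].

Step 4 — quadratic form (x̄ - mu_0)^T · S^{-1} · (x̄ - mu_0):
  S^{-1} · (x̄ - mu_0) = (0.5167, -1.1204),
  (x̄ - mu_0)^T · [...] = (2.25)·(0.5167) + (-5)·(-1.1204) = 6.7643.

Step 5 — scale by n: T² = 4 · 6.7643 = 27.0571.

T² ≈ 27.0571


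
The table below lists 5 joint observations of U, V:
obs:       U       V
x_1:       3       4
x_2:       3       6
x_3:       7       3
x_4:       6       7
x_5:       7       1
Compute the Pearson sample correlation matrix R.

Step 1 — column means:
  mean(U) = (3 + 3 + 7 + 6 + 7) / 5 = 26/5 = 5.2
  mean(V) = (4 + 6 + 3 + 7 + 1) / 5 = 21/5 = 4.2

Step 2 — sample variances and covariances s[i,j] = (1/(n-1)) · Σ_k (x_{k,i} - mean_i) · (x_{k,j} - mean_j), with n-1 = 4:
  s[U,U] = ((-2.2)·(-2.2) + (-2.2)·(-2.2) + (1.8)·(1.8) + (0.8)·(0.8) + (1.8)·(1.8)) / 4 = 16.8/4 = 4.2
  s[U,V] = ((-2.2)·(-0.2) + (-2.2)·(1.8) + (1.8)·(-1.2) + (0.8)·(2.8) + (1.8)·(-3.2)) / 4 = -9.2/4 = -2.3
  s[V,V] = ((-0.2)·(-0.2) + (1.8)·(1.8) + (-1.2)·(-1.2) + (2.8)·(2.8) + (-3.2)·(-3.2)) / 4 = 22.8/4 = 5.7
  Sample standard deviations s_i = √(s[i,i]):
  s(U) = √(4.2) = 2.0494
  s(V) = √(5.7) = 2.3875

Step 3 — r_{ij} = s_{ij} / (s_i · s_j):
  r[U,U] = 1 (diagonal).
  r[U,V] = -2.3 / (2.0494 · 2.3875) = -2.3 / 4.8929 = -0.4701
  r[V,V] = 1 (diagonal).

R is symmetric with unit diagonal. Assembling:

R = [[1, -0.4701],
 [-0.4701, 1]]


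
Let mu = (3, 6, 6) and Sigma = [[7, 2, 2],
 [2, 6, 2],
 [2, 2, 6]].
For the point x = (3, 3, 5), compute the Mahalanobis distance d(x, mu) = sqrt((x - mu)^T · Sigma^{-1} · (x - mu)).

Step 1 — centre the observation: (x - mu) = (0, -3, -1).

Step 2 — invert Sigma (cofactor / det for 3×3, or solve directly):
  Sigma^{-1} = [[0.1667, -0.0417, -0.0417],
 [-0.0417, 0.1979, -0.0521],
 [-0.0417, -0.0521, 0.1979]].

Step 3 — form the quadratic (x - mu)^T · Sigma^{-1} · (x - mu):
  Sigma^{-1} · (x - mu) = (0.1667, -0.5417, -0.0417).
  (x - mu)^T · [Sigma^{-1} · (x - mu)] = (0)·(0.1667) + (-3)·(-0.5417) + (-1)·(-0.0417) = 1.6667.

Step 4 — take square root: d = √(1.6667) ≈ 1.291.

d(x, mu) = √(1.6667) ≈ 1.291


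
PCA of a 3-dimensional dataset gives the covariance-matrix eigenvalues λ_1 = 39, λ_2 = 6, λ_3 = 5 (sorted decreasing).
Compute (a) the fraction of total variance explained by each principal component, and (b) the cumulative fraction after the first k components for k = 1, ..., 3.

Step 1 — total variance = trace(Sigma) = Σ λ_i = 39 + 6 + 5 = 50.

Step 2 — fraction explained by component i = λ_i / Σ λ:
  PC1: 39/50 = 0.78
  PC2: 6/50 = 0.12
  PC3: 5/50 = 0.1

Step 3 — cumulative fraction after k components = (λ_1 + ... + λ_k) / Σ λ:
  k = 1: 39/50 = 0.78
  k = 2: (39 + 6)/50 = 45/50 = 0.9
  k = 3: (39 + 6 + 5)/50 = 50/50 = 1

Summary (fraction, with percent):

explained: PC1 0.78 (78%), PC2 0.12 (12%), PC3 0.1 (10%);  cumulative: 0.78, 0.9, 1


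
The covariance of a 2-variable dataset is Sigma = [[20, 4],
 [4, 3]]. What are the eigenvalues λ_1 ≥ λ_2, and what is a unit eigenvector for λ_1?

Step 1 — characteristic polynomial of 2×2 Sigma:
  det(Sigma - λI) = λ² - trace · λ + det = 0.
  trace = 20 + 3 = 23, det = 20·3 - (4)² = 44.
Step 2 — discriminant:
  Δ = trace² - 4·det = 529 - 176 = 353.
Step 3 — eigenvalues:
  λ = (trace ± √Δ)/2 = (23 ± 18.7883)/2,
  λ_1 = 20.8941,  λ_2 = 2.1059.

Step 4 — unit eigenvector for λ_1: solve (Sigma - λ_1 I)v = 0. First row:
  (20 - 20.8941)·v_x + (4)·v_y = 0, i.e. (-0.8941)·v_x + (4)·v_y = 0,
  so v ∝ (b, λ_1 - a) = (4, 0.8941) = u.
  ||u|| = √((4)² + (0.8941)²) = √(16.7995) ≈ 4.0987,
  v_1 = u/||u|| ≈ (0.9759, 0.2182) (||v_1|| = 1).

λ_1 = 20.8941,  λ_2 = 2.1059;  v_1 ≈ (0.9759, 0.2182)


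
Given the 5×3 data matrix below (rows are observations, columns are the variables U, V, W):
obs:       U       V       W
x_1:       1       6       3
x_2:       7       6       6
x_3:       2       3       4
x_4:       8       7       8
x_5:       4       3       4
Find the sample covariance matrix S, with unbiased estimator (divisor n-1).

Step 1 — column means:
  mean(U) = (1 + 7 + 2 + 8 + 4) / 5 = 22/5 = 4.4
  mean(V) = (6 + 6 + 3 + 7 + 3) / 5 = 25/5 = 5
  mean(W) = (3 + 6 + 4 + 8 + 4) / 5 = 25/5 = 5

Step 2 — sample covariance S[i,j] = (1/(n-1)) · Σ_k (x_{k,i} - mean_i) · (x_{k,j} - mean_j), with n-1 = 4.
  S[U,U] = ((-3.4)·(-3.4) + (2.6)·(2.6) + (-2.4)·(-2.4) + (3.6)·(3.6) + (-0.4)·(-0.4)) / 4 = 37.2/4 = 9.3
  S[U,V] = ((-3.4)·(1) + (2.6)·(1) + (-2.4)·(-2) + (3.6)·(2) + (-0.4)·(-2)) / 4 = 12/4 = 3
  S[U,W] = ((-3.4)·(-2) + (2.6)·(1) + (-2.4)·(-1) + (3.6)·(3) + (-0.4)·(-1)) / 4 = 23/4 = 5.75
  S[V,V] = ((1)·(1) + (1)·(1) + (-2)·(-2) + (2)·(2) + (-2)·(-2)) / 4 = 14/4 = 3.5
  S[V,W] = ((1)·(-2) + (1)·(1) + (-2)·(-1) + (2)·(3) + (-2)·(-1)) / 4 = 9/4 = 2.25
  S[W,W] = ((-2)·(-2) + (1)·(1) + (-1)·(-1) + (3)·(3) + (-1)·(-1)) / 4 = 16/4 = 4

S is symmetric (S[j,i] = S[i,j]). Assembling:

S = [[9.3, 3, 5.75],
 [3, 3.5, 2.25],
 [5.75, 2.25, 4]]


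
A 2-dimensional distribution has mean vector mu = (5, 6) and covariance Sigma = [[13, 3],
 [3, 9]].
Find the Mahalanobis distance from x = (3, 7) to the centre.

Step 1 — centre the observation: (x - mu) = (-2, 1).

Step 2 — invert Sigma. det(Sigma) = 13·9 - (3)² = 108.
  Sigma^{-1} = (1/det) · [[d, -b], [-b, a]] = [[0.0833, -0.0278],
 [-0.0278, 0.1204]].

Step 3 — form the quadratic (x - mu)^T · Sigma^{-1} · (x - mu):
  Sigma^{-1} · (x - mu) = (-0.1944, 0.1759).
  (x - mu)^T · [Sigma^{-1} · (x - mu)] = (-2)·(-0.1944) + (1)·(0.1759) = 0.5648.

Step 4 — take square root: d = √(0.5648) ≈ 0.7515.

d(x, mu) = √(0.5648) ≈ 0.7515


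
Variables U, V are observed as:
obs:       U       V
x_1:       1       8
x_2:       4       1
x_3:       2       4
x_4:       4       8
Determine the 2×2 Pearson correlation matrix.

Step 1 — column means:
  mean(U) = (1 + 4 + 2 + 4) / 4 = 11/4 = 2.75
  mean(V) = (8 + 1 + 4 + 8) / 4 = 21/4 = 5.25

Step 2 — sample variances and covariances s[i,j] = (1/(n-1)) · Σ_k (x_{k,i} - mean_i) · (x_{k,j} - mean_j), with n-1 = 3:
  s[U,U] = ((-1.75)·(-1.75) + (1.25)·(1.25) + (-0.75)·(-0.75) + (1.25)·(1.25)) / 3 = 6.75/3 = 2.25
  s[U,V] = ((-1.75)·(2.75) + (1.25)·(-4.25) + (-0.75)·(-1.25) + (1.25)·(2.75)) / 3 = -5.75/3 = -1.9167
  s[V,V] = ((2.75)·(2.75) + (-4.25)·(-4.25) + (-1.25)·(-1.25) + (2.75)·(2.75)) / 3 = 34.75/3 = 11.5833
  Sample standard deviations s_i = √(s[i,i]):
  s(U) = √(2.25) = 1.5
  s(V) = √(11.5833) = 3.4034

Step 3 — r_{ij} = s_{ij} / (s_i · s_j):
  r[U,U] = 1 (diagonal).
  r[U,V] = -1.9167 / (1.5 · 3.4034) = -1.9167 / 5.1051 = -0.3754
  r[V,V] = 1 (diagonal).

R is symmetric with unit diagonal. Assembling:

R = [[1, -0.3754],
 [-0.3754, 1]]


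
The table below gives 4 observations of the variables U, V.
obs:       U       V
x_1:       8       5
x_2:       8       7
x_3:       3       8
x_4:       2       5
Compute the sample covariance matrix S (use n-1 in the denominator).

Step 1 — column means:
  mean(U) = (8 + 8 + 3 + 2) / 4 = 21/4 = 5.25
  mean(V) = (5 + 7 + 8 + 5) / 4 = 25/4 = 6.25

Step 2 — sample covariance S[i,j] = (1/(n-1)) · Σ_k (x_{k,i} - mean_i) · (x_{k,j} - mean_j), with n-1 = 3.
  S[U,U] = ((2.75)·(2.75) + (2.75)·(2.75) + (-2.25)·(-2.25) + (-3.25)·(-3.25)) / 3 = 30.75/3 = 10.25
  S[U,V] = ((2.75)·(-1.25) + (2.75)·(0.75) + (-2.25)·(1.75) + (-3.25)·(-1.25)) / 3 = -1.25/3 = -0.4167
  S[V,V] = ((-1.25)·(-1.25) + (0.75)·(0.75) + (1.75)·(1.75) + (-1.25)·(-1.25)) / 3 = 6.75/3 = 2.25

S is symmetric (S[j,i] = S[i,j]). Assembling:

S = [[10.25, -0.4167],
 [-0.4167, 2.25]]


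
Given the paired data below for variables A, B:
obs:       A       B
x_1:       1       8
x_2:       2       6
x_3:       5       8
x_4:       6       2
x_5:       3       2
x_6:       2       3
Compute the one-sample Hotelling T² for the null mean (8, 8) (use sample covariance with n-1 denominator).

Step 1 — sample mean vector:
  mean(A) = (1 + 2 + 5 + 6 + 3 + 2) / 6 = 19/6 = 3.1667
  mean(B) = (8 + 6 + 8 + 2 + 2 + 3) / 6 = 29/6 = 4.8333
  x̄ = (3.1667, 4.8333),  deviation x̄ - mu_0 = (3.1667, 4.8333) - (8, 8) = (-4.8333, -3.1667).

Step 2 — sample covariance matrix, S[i,j] = (1/(n-1)) · Σ_k (x_{k,i} - mean_i) · (x_{k,j} - mean_j), divisor n-1 = 5:
  S[A,A] = ((-2.1667)·(-2.1667) + (-1.1667)·(-1.1667) + (1.8333)·(1.8333) + (2.8333)·(2.8333) + (-0.1667)·(-0.1667) + (-1.1667)·(-1.1667)) / 5 = 18.8333/5 = 3.7667
  S[A,B] = ((-2.1667)·(3.1667) + (-1.1667)·(1.1667) + (1.8333)·(3.1667) + (2.8333)·(-2.8333) + (-0.1667)·(-2.8333) + (-1.1667)·(-1.8333)) / 5 = -7.8333/5 = -1.5667
  S[B,B] = ((3.1667)·(3.1667) + (1.1667)·(1.1667) + (3.1667)·(3.1667) + (-2.8333)·(-2.8333) + (-2.8333)·(-2.8333) + (-1.8333)·(-1.8333)) / 5 = 40.8333/5 = 8.1667
  S = [[3.7667, -1.5667],
 [-1.5667, 8.1667]].

Step 3 — invert S. det(S) = 3.7667·8.1667 - (-1.5667)² = 28.3067.
  S^{-1} = (1/det) · [[d, -b], [-b, a]] = [[0.2885, 0.0553],
 [0.0553, 0.1331]].

Step 4 — quadratic form (x̄ - mu_0)^T · S^{-1} · (x̄ - mu_0):
  S^{-1} · (x̄ - mu_0) = (-1.5697, -0.6889),
  (x̄ - mu_0)^T · [...] = (-4.8333)·(-1.5697) + (-3.1667)·(-0.6889) = 9.7684.

Step 5 — scale by n: T² = 6 · 9.7684 = 58.6105.

T² ≈ 58.6105


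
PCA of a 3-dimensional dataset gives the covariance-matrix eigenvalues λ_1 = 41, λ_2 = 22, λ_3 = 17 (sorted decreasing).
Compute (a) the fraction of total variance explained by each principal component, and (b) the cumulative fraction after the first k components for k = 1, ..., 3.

Step 1 — total variance = trace(Sigma) = Σ λ_i = 41 + 22 + 17 = 80.

Step 2 — fraction explained by component i = λ_i / Σ λ:
  PC1: 41/80 = 0.5125
  PC2: 22/80 = 0.275
  PC3: 17/80 = 0.2125

Step 3 — cumulative fraction after k components = (λ_1 + ... + λ_k) / Σ λ:
  k = 1: 41/80 = 0.5125
  k = 2: (41 + 22)/80 = 63/80 = 0.7875
  k = 3: (41 + 22 + 17)/80 = 80/80 = 1

Summary (fraction, with percent):

explained: PC1 0.5125 (51.25%), PC2 0.275 (27.5%), PC3 0.2125 (21.25%);  cumulative: 0.5125, 0.7875, 1


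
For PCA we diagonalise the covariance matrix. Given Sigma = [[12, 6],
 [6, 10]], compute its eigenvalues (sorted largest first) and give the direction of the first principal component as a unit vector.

Step 1 — characteristic polynomial of 2×2 Sigma:
  det(Sigma - λI) = λ² - trace · λ + det = 0.
  trace = 12 + 10 = 22, det = 12·10 - (6)² = 84.
Step 2 — discriminant:
  Δ = trace² - 4·det = 484 - 336 = 148.
Step 3 — eigenvalues:
  λ = (trace ± √Δ)/2 = (22 ± 12.1655)/2,
  λ_1 = 17.0828,  λ_2 = 4.9172.

Step 4 — unit eigenvector for λ_1: solve (Sigma - λ_1 I)v = 0. First row:
  (12 - 17.0828)·v_x + (6)·v_y = 0, i.e. (-5.0828)·v_x + (6)·v_y = 0,
  so v ∝ (b, λ_1 - a) = (6, 5.0828) = u.
  ||u|| = √((6)² + (5.0828)²) = √(61.8345) ≈ 7.8635,
  v_1 = u/||u|| ≈ (0.763, 0.6464) (||v_1|| = 1).

λ_1 = 17.0828,  λ_2 = 4.9172;  v_1 ≈ (0.763, 0.6464)


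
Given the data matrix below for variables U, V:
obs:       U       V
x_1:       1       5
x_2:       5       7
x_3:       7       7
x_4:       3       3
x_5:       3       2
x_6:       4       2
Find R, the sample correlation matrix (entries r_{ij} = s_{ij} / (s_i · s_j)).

Step 1 — column means:
  mean(U) = (1 + 5 + 7 + 3 + 3 + 4) / 6 = 23/6 = 3.8333
  mean(V) = (5 + 7 + 7 + 3 + 2 + 2) / 6 = 26/6 = 4.3333

Step 2 — sample variances and covariances s[i,j] = (1/(n-1)) · Σ_k (x_{k,i} - mean_i) · (x_{k,j} - mean_j), with n-1 = 5:
  s[U,U] = ((-2.8333)·(-2.8333) + (1.1667)·(1.1667) + (3.1667)·(3.1667) + (-0.8333)·(-0.8333) + (-0.8333)·(-0.8333) + (0.1667)·(0.1667)) / 5 = 20.8333/5 = 4.1667
  s[U,V] = ((-2.8333)·(0.6667) + (1.1667)·(2.6667) + (3.1667)·(2.6667) + (-0.8333)·(-1.3333) + (-0.8333)·(-2.3333) + (0.1667)·(-2.3333)) / 5 = 12.3333/5 = 2.4667
  s[V,V] = ((0.6667)·(0.6667) + (2.6667)·(2.6667) + (2.6667)·(2.6667) + (-1.3333)·(-1.3333) + (-2.3333)·(-2.3333) + (-2.3333)·(-2.3333)) / 5 = 27.3333/5 = 5.4667
  Sample standard deviations s_i = √(s[i,i]):
  s(U) = √(4.1667) = 2.0412
  s(V) = √(5.4667) = 2.3381

Step 3 — r_{ij} = s_{ij} / (s_i · s_j):
  r[U,U] = 1 (diagonal).
  r[U,V] = 2.4667 / (2.0412 · 2.3381) = 2.4667 / 4.7726 = 0.5168
  r[V,V] = 1 (diagonal).

R is symmetric with unit diagonal. Assembling:

R = [[1, 0.5168],
 [0.5168, 1]]
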